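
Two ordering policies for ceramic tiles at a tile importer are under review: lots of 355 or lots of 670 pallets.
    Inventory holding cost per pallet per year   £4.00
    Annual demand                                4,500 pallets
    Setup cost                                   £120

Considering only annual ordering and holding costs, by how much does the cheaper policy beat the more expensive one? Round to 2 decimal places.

£85.16

For each Q, cost = (D/Q)·S + (Q/2)·H.
TC(355) = (4,500/355)×120 + (355/2)×4 = £2,231.13
TC(670) = (4,500/670)×120 + (670/2)×4 = £2,145.97
|ΔTC| = |£2,231.13 − £2,145.97| = £85.16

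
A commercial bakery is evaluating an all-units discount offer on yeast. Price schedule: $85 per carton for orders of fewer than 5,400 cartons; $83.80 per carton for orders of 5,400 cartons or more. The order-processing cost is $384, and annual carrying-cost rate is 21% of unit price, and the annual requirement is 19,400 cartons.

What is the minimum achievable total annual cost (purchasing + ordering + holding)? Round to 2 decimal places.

$1,665,308.00

H₁ = 21%×$85 = $17.8500;  H₂ = 21%×$83.80 = $17.5980
EOQ₁ = √(2×19,400×384/17.8500) = 913.61  (< 5,400, feasible at tier 1)
EOQ₂ = √(2×19,400×384/17.5980) = 920.13  (< 5,400 → use Q = 5,400 at tier-2 price)
TC(tier 1 (EOQ₁), Q≈913.6) = $1,665,308.00
TC(tier 2, Q≈5,400.0) = $1,674,614.16
Minimum at tier 1 (EOQ₁): $1,665,308.00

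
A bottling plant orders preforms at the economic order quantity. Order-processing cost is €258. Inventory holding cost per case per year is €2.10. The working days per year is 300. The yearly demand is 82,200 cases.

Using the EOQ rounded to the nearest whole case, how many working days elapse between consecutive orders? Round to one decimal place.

2DS/H = 2·82,200·258/2.1 = 20,197,714.29
EOQ = √20,197,714.29 ≈ 4,494.19 → Q = 4,494 cases
Cycle time = (working days × Q)/D = (300 × 4,494) / 82,200 = 16.401 days

16.4 days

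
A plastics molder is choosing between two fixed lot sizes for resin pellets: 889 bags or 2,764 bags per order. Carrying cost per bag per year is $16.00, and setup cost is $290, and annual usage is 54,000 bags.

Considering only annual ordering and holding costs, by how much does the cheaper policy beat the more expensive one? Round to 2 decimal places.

TC(Q) = (D/Q)S + (Q/2)H
TC(889) = (54,000/889)×290 + (889/2)×16 = $24,727.30
TC(2,764) = (54,000/2,764)×290 + (2,764/2)×16 = $27,777.70
|ΔTC| = |$24,727.30 − $27,777.70| = $3,050.40

$3,050.40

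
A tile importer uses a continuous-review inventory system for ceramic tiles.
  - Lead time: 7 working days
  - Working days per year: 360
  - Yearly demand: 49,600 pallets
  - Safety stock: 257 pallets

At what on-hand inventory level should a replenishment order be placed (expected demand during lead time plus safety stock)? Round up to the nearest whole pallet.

1,222 pallets

Daily demand d = 49,600 / 360 = 137.778 pallets/day
Demand during lead time = 137.778 × 7 = 964.44
Reorder point = 964.44 + 257 = 1,221.44 → round up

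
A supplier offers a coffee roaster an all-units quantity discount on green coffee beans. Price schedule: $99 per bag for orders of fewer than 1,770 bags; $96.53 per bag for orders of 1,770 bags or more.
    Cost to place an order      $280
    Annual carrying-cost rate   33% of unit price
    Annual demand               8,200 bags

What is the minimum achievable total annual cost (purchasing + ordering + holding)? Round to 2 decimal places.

H₁ = 33%×$99 = $32.6700;  H₂ = 33%×$96.53 = $31.8549
EOQ₁ = √(2×8,200×280/32.6700) = 374.91  (< 1,770, feasible at tier 1)
EOQ₂ = √(2×8,200×280/31.8549) = 379.68  (< 1,770 → use Q = 1,770 at tier-2 price)
TC(tier 1 (EOQ₁), Q≈374.9) = $824,048.29
TC(tier 2, Q≈1,770.0) = $821,034.76
Minimum at tier 2: $821,034.76

$821,034.76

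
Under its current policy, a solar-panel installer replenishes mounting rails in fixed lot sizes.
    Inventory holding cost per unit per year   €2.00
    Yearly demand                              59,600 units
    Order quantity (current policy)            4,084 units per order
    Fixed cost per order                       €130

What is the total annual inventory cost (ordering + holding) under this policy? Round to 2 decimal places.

Annual ordering cost = (D/Q)·S = (59,600/4,084) × 130 = €1,897.16
Annual holding cost  = (Q/2)·H = (4,084/2) × 2 = €4,084.00
Total = €1,897.16 + €4,084.00 = €5,981.16

€5,981.16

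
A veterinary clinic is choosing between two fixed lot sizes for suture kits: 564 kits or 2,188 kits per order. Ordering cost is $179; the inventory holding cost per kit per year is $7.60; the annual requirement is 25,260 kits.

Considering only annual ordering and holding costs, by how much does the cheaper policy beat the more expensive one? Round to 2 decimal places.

$220.80

Annual cost at Q: ordering D·S/Q plus holding Q·H/2.
TC(564) = (25,260/564)×179 + (564/2)×7.6 = $10,160.11
TC(2,188) = (25,260/2,188)×179 + (2,188/2)×7.6 = $10,380.92
|ΔTC| = |$10,160.11 − $10,380.92| = $220.80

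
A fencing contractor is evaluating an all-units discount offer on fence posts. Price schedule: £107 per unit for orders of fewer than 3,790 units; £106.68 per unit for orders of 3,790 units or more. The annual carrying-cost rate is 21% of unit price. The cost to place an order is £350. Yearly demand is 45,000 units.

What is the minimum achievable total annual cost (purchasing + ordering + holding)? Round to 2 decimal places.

H₁ = 21%×£107 = £22.4700;  H₂ = 21%×£106.68 = £22.4028
EOQ₁ = √(2×45,000×350/22.4700) = 1,184.01  (< 3,790, feasible at tier 1)
EOQ₂ = √(2×45,000×350/22.4028) = 1,185.78  (< 3,790 → use Q = 3,790 at tier-2 price)
TC(tier 1 (EOQ₁), Q≈1,184.0) = £4,841,604.60
TC(tier 2, Q≈3,790.0) = £4,847,208.98
Minimum at tier 1 (EOQ₁): £4,841,604.60

£4,841,604.60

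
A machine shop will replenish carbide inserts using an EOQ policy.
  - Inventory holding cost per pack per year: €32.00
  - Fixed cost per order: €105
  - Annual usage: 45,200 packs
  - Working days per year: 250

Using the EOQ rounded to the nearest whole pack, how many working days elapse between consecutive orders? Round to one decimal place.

EOQ = √(2DS/H) = √(2 × 45,200 × 105 / 32)
    = √(296,625.00) ≈ 544.63 → Q = 545 packs
T = Q/D × 250 days = 545/45,200 × 250 = 3.014 days

3.0 days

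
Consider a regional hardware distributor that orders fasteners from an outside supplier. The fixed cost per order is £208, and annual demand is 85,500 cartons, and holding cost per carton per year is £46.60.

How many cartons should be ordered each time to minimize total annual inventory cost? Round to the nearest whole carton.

EOQ = √(2DS/H) = √(2 × 85,500 × 208 / 46.6)
    = √(763,261.80) ≈ 873.65

874 cartons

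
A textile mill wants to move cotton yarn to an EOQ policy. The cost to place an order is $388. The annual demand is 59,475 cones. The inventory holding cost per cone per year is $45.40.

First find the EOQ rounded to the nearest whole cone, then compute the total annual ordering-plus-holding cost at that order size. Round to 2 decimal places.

$45,774.75

Optimal lot size Q* = (2 × 59,475 × $388 / $45.4)^½ ≈ 1,008.25 → Q = 1,008 cones
Orders/yr = 59,475/1,008 = 59.003; ordering cost = 59.003 × $388 = $22,893.15
Average inventory = 1,008/2 = 504; holding cost = 504 × $45.4 = $22,881.60
Total = $22,893.15 + $22,881.60 = $45,774.75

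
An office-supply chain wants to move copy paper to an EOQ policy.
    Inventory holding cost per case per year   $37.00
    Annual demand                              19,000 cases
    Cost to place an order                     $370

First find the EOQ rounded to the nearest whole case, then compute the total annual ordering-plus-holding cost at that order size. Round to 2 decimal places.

2DS/H = 2·19,000·370/37 = 380,000.00
EOQ = √380,000.00 ≈ 616.44 → Q = 616 cases
Ordering: D/Q × S = 19,000/616 × $370 = $11,412.34
Holding:  Q/2 × H = 616/2 × $37 = $11,396.00
Total = $11,412.34 + $11,396.00 = $22,808.34

$22,808.34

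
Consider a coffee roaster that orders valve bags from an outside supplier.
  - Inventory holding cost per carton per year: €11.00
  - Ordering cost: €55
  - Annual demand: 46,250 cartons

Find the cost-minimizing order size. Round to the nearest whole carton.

2DS/H = 2·46,250·55/11 = 462,500.00
EOQ = √462,500.00 ≈ 680.07

680 cartons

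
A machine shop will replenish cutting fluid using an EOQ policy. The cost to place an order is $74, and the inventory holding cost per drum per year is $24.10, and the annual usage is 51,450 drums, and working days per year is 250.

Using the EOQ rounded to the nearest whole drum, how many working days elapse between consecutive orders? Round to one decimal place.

EOQ = √(2DS/H) = √(2 × 51,450 × 74 / 24.1)
    = √(315,958.51) ≈ 562.10 → Q = 562 drums
T = Q/D × 250 days = 562/51,450 × 250 = 2.731 days

2.7 days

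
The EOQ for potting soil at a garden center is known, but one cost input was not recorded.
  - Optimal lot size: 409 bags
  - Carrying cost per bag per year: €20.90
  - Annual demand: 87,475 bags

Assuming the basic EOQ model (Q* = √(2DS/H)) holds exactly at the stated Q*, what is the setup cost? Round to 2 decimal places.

From Q* = √(2DS/H) ⇒ Q*² = 2DS/H.
S = Q²H / (2D) = 409² × 20.9 / (2 × 87,475) = 19.9838

€19.98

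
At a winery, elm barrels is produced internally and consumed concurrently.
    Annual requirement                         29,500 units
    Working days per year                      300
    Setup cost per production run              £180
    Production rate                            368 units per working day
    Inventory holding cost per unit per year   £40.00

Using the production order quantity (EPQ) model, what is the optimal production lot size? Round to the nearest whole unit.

602 units

d = 29,500/300 = 98.3333 units/day;  effective holding cost H(1 − d/p) = 40·(1 − 98.3333/368) = 29.31159
Q* = √(2DS / H_eff) = √(2·29,500·180 / 29.31159) ≈ 601.93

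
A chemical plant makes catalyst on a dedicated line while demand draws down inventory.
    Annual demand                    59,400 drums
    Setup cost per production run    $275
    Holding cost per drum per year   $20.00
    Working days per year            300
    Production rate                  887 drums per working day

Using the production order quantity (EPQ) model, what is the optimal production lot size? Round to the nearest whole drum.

d = 59,400/300 = 198.0000 drums/day;  effective holding cost H(1 − d/p) = 20·(1 − 198.0000/887) = 15.53551
Q* = √(2DS / H_eff) = √(2·59,400·275 / 15.53551) ≈ 1,450.15

1,450 drums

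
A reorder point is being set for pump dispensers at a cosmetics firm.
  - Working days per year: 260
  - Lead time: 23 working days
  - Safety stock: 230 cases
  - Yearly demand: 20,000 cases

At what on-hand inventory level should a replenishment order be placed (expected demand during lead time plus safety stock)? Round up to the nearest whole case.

Daily demand d = 20,000 / 260 = 76.923 cases/day
Demand during lead time = 76.923 × 23 = 1,769.23
Reorder point = 1,769.23 + 230 = 1,999.23 → round up

2,000 cases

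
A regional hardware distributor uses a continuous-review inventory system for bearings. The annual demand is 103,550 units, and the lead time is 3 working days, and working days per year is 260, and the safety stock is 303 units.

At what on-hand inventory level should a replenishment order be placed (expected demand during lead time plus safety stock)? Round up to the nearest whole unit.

1,498 units

Daily demand d = 103,550 / 260 = 398.269 units/day
Demand during lead time = 398.269 × 3 = 1,194.81
Reorder point = 1,194.81 + 303 = 1,497.81 → round up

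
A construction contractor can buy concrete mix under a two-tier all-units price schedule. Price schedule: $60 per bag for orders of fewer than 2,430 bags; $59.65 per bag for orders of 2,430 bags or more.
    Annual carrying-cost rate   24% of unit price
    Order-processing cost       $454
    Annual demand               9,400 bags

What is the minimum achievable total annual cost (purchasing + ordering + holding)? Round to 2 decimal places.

$575,086.34

H₁ = 24%×$60 = $14.4000;  H₂ = 24%×$59.65 = $14.3160
EOQ₁ = √(2×9,400×454/14.4000) = 769.88  (< 2,430, feasible at tier 1)
EOQ₂ = √(2×9,400×454/14.3160) = 772.14  (< 2,430 → use Q = 2,430 at tier-2 price)
TC(tier 1 (EOQ₁), Q≈769.9) = $575,086.34
TC(tier 2, Q≈2,430.0) = $579,860.15
Minimum at tier 1 (EOQ₁): $575,086.34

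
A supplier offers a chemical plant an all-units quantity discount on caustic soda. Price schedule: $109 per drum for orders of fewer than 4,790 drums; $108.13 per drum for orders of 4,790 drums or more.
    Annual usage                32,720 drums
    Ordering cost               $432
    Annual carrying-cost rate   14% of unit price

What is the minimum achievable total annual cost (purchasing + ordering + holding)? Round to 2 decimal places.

$3,577,220.54

H₁ = 14%×$109 = $15.2600;  H₂ = 14%×$108.13 = $15.1382
EOQ₁ = √(2×32,720×432/15.2600) = 1,361.09  (< 4,790, feasible at tier 1)
EOQ₂ = √(2×32,720×432/15.1382) = 1,366.55  (< 4,790 → use Q = 4,790 at tier-2 price)
TC(tier 1 (EOQ₁), Q≈1,361.1) = $3,587,250.21
TC(tier 2, Q≈4,790.0) = $3,577,220.54
Minimum at tier 2: $3,577,220.54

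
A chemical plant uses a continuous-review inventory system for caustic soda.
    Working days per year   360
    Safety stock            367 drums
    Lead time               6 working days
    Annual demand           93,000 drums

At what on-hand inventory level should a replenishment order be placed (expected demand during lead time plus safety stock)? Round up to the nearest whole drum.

Daily demand d = 93,000 / 360 = 258.333 drums/day
Demand during lead time = 258.333 × 6 = 1,550.00
Reorder point = 1,550.00 + 367 = 1,917.00 → round up

1,917 drums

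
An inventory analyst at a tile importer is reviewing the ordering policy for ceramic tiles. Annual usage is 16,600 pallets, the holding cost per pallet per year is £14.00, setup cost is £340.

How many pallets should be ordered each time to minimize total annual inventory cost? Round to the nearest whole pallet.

898 pallets

2DS/H = 2·16,600·340/14 = 806,285.71
EOQ = √806,285.71 ≈ 897.93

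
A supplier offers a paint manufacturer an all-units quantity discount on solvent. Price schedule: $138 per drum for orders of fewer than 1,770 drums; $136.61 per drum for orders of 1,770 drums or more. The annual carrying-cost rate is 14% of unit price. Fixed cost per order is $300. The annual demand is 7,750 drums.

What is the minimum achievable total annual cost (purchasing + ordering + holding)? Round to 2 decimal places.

H₁ = 14%×$138 = $19.3200;  H₂ = 14%×$136.61 = $19.1254
EOQ₁ = √(2×7,750×300/19.3200) = 490.59  (< 1,770, feasible at tier 1)
EOQ₂ = √(2×7,750×300/19.1254) = 493.08  (< 1,770 → use Q = 1,770 at tier-2 price)
TC(tier 1 (EOQ₁), Q≈490.6) = $1,078,978.29
TC(tier 2, Q≈1,770.0) = $1,076,967.04
Minimum at tier 2: $1,076,967.04

$1,076,967.04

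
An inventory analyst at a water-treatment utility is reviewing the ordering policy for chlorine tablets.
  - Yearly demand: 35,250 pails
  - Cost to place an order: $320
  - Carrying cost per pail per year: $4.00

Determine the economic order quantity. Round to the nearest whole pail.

EOQ = √(2DS/H) = √(2 × 35,250 × 320 / 4)
    = √(5,640,000.00) ≈ 2,374.87

2,375 pails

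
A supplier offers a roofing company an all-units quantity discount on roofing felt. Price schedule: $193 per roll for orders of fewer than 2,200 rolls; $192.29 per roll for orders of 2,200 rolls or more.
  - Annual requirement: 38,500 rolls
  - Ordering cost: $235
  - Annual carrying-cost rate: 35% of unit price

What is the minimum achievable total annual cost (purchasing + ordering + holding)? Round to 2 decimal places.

H₁ = 35%×$193 = $67.5500;  H₂ = 35%×$192.29 = $67.3015
EOQ₁ = √(2×38,500×235/67.5500) = 517.57  (< 2,200, feasible at tier 1)
EOQ₂ = √(2×38,500×235/67.3015) = 518.52  (< 2,200 → use Q = 2,200 at tier-2 price)
TC(tier 1 (EOQ₁), Q≈517.6) = $7,465,461.65
TC(tier 2, Q≈2,200.0) = $7,481,309.15
Minimum at tier 1 (EOQ₁): $7,465,461.65

$7,465,461.65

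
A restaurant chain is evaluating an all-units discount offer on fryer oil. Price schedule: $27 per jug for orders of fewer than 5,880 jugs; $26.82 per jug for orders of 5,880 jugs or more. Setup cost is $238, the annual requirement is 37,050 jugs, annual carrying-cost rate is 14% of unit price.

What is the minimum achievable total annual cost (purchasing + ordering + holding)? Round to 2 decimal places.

$1,006,219.75

H₁ = 14%×$27 = $3.7800;  H₂ = 14%×$26.82 = $3.7548
EOQ₁ = √(2×37,050×238/3.7800) = 2,159.99  (< 5,880, feasible at tier 1)
EOQ₂ = √(2×37,050×238/3.7548) = 2,167.23  (< 5,880 → use Q = 5,880 at tier-2 price)
TC(tier 1 (EOQ₁), Q≈2,160.0) = $1,008,514.76
TC(tier 2, Q≈5,880.0) = $1,006,219.75
Minimum at tier 2: $1,006,219.75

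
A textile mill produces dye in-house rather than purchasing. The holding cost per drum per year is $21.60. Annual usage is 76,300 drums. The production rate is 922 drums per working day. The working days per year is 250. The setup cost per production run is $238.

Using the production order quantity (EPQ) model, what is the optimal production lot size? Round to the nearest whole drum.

1,585 drums

Daily demand d = 76,300/250 = 305.200; p = 922; 1 − d/p = 0.66898
EPQ = √(2DS / (H(1 − d/p)))
    = √(2 × 76,300 × 238 / (21.6 × 0.66898)) ≈ 1,585.38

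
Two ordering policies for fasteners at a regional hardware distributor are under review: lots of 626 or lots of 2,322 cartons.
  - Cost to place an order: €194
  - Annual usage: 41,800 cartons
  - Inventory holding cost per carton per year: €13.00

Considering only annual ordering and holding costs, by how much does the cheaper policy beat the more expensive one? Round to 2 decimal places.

For each Q, cost = (D/Q)·S + (Q/2)·H.
TC(626) = (41,800/626)×194 + (626/2)×13 = €17,022.99
TC(2,322) = (41,800/2,322)×194 + (2,322/2)×13 = €18,585.33
Lots of 626 are cheaper by €1,562.34.

€1,562.34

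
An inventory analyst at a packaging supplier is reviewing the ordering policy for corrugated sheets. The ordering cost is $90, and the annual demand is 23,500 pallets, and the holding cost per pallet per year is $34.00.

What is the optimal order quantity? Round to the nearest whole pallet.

Optimal lot size Q* = (2 × 23,500 × $90 / $34)^½ ≈ 352.72

353 pallets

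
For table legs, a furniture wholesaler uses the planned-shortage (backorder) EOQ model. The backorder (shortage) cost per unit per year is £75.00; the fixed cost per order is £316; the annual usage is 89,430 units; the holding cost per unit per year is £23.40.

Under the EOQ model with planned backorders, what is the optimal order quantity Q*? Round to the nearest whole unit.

1,780 units

Q* = √(2DS/H) · √((H + b)/b)
   = √(2 × 89,430 × 316 / 23.4) · √((23.4 + 75) / 75)
   = 1,554.147 × 1.1454 ≈ 1,780.16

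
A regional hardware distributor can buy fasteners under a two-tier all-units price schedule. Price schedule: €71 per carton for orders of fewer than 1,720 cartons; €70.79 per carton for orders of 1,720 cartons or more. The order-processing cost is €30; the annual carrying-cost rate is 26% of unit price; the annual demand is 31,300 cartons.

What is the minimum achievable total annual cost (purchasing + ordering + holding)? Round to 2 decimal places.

€2,228,187.94

H₁ = 26%×€71 = €18.4600;  H₂ = 26%×€70.79 = €18.4054
EOQ₁ = √(2×31,300×30/18.4600) = 318.96  (< 1,720, feasible at tier 1)
EOQ₂ = √(2×31,300×30/18.4054) = 319.43  (< 1,720 → use Q = 1,720 at tier-2 price)
TC(tier 1 (EOQ₁), Q≈319.0) = €2,228,187.94
TC(tier 2, Q≈1,720.0) = €2,232,101.57
Minimum at tier 1 (EOQ₁): €2,228,187.94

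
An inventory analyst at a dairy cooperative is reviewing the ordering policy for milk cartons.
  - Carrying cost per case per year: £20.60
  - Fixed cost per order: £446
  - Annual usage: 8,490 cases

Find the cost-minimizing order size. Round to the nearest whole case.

Q* = √(2·D·S / H) = √(2·8,490·446 / 20.6) = √367,625.2 ≈ 606.32

606 cases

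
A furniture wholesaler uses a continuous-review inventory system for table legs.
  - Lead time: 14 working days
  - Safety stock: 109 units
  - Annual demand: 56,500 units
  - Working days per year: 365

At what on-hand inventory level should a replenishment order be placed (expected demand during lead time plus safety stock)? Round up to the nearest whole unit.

2,277 units

Daily demand d = 56,500 / 365 = 154.795 units/day
Demand during lead time = 154.795 × 14 = 2,167.12
Reorder point = 2,167.12 + 109 = 2,276.12 → round up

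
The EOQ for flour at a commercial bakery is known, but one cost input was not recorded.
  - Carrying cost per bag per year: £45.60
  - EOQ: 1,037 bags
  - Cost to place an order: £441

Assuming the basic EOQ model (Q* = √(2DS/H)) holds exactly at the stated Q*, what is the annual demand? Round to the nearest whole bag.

EOQ relation: Q² = 2DS/H, so rearrange for the unknown.
D = Q²H / (2S) = 1,037² × 45.6 / (2 × 441) = 55,597.31

55,597 bags per year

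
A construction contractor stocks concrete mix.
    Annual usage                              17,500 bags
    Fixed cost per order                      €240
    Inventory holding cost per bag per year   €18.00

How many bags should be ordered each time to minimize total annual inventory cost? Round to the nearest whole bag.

683 bags

Q* = √(2·D·S / H) = √(2·17,500·240 / 18) = √466,666.7 ≈ 683.13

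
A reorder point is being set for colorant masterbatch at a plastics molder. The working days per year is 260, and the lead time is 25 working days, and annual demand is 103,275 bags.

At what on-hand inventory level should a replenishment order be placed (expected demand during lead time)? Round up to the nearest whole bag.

Daily demand d = 103,275 / 260 = 397.212 bags/day
Demand during lead time = 397.212 × 25 = 9,930.29
Reorder point = 9,930.29 → round up

9,931 bags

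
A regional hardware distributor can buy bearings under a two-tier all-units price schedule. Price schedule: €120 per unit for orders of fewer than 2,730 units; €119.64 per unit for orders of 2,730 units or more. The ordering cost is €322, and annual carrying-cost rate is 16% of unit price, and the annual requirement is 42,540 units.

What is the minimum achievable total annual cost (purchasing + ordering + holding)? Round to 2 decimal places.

€5,120,632.51

H₁ = 16%×€120 = €19.2000;  H₂ = 16%×€119.64 = €19.1424
EOQ₁ = √(2×42,540×322/19.2000) = 1,194.51  (< 2,730, feasible at tier 1)
EOQ₂ = √(2×42,540×322/19.1424) = 1,196.31  (< 2,730 → use Q = 2,730 at tier-2 price)
TC(tier 1 (EOQ₁), Q≈1,194.5) = €5,127,734.66
TC(tier 2, Q≈2,730.0) = €5,120,632.51
Minimum at tier 2: €5,120,632.51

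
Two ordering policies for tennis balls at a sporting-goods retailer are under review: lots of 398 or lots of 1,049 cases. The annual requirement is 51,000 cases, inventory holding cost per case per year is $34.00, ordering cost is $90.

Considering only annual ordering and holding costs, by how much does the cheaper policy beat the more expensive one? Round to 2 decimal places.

TC(Q) = (D/Q)S + (Q/2)H
TC(398) = (51,000/398)×90 + (398/2)×34 = $18,298.66
TC(1,049) = (51,000/1,049)×90 + (1,049/2)×34 = $22,208.60
|ΔTC| = |$18,298.66 − $22,208.60| = $3,909.93

$3,909.93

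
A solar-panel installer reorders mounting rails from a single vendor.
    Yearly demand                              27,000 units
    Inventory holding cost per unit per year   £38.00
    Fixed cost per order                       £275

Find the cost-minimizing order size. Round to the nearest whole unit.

625 units

Q* = √(2·D·S / H) = √(2·27,000·275 / 38) = √390,789.5 ≈ 625.13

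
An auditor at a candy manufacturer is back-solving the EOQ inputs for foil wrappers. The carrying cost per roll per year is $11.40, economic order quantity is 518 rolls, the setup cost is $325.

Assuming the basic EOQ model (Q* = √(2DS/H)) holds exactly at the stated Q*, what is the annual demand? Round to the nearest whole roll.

4,706 rolls per year

Since Q* = (2DS/H)^½, squaring gives Q*²·H = 2DS.
D = Q²H / (2S) = 518² × 11.4 / (2 × 325) = 4,705.99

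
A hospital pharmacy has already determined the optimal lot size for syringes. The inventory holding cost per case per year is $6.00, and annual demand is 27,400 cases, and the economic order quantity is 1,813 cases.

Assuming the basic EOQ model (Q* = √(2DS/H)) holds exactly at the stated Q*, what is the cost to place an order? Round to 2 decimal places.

From Q* = √(2DS/H) ⇒ Q*² = 2DS/H.
S = Q²H / (2D) = 1,813² × 6 / (2 × 27,400) = 359.8871

$359.89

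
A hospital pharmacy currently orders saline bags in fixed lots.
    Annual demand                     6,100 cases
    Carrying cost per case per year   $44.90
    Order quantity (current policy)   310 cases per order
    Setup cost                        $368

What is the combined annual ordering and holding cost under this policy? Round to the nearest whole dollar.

$14,201

Ordering: D/Q × S = 6,100/310 × $368 = $7,241.29
Holding:  Q/2 × H = 310/2 × $44.9 = $6,959.50
Total = $7,241.29 + $6,959.50 = $14,200.79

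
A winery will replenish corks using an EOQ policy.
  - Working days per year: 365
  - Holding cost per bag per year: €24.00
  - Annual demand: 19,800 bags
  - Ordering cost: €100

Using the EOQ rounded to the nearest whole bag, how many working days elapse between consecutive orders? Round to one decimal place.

7.5 days

Q* = √(2·D·S / H) = √(2·19,800·100 / 24) = √165,000.0 ≈ 406.20 → Q = 406 bags
T = Q/D × 365 days = 406/19,800 × 365 = 7.484 days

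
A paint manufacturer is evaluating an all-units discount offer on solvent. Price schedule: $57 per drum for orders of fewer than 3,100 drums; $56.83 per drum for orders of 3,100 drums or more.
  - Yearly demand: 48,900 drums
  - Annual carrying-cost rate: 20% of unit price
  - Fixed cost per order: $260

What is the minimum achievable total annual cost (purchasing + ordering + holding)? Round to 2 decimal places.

H₁ = 20%×$57 = $11.4000;  H₂ = 20%×$56.83 = $11.3660
EOQ₁ = √(2×48,900×260/11.4000) = 1,493.49  (< 3,100, feasible at tier 1)
EOQ₂ = √(2×48,900×260/11.3660) = 1,495.73  (< 3,100 → use Q = 3,100 at tier-2 price)
TC(tier 1 (EOQ₁), Q≈1,493.5) = $2,804,325.84
TC(tier 2, Q≈3,100.0) = $2,800,705.59
Minimum at tier 2: $2,800,705.59

$2,800,705.59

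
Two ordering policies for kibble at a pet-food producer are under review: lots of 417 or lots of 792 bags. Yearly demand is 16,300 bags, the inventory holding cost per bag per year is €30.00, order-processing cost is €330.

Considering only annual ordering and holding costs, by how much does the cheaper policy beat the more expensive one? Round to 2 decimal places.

€482.61

Annual cost at Q: ordering D·S/Q plus holding Q·H/2.
TC(417) = (16,300/417)×330 + (417/2)×30 = €19,154.28
TC(792) = (16,300/792)×330 + (792/2)×30 = €18,671.67
Cheaper: Q = 792.  Difference = €482.61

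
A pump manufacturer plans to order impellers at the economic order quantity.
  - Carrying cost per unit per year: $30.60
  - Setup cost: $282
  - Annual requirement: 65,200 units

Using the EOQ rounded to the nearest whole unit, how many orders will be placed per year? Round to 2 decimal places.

Optimal lot size Q* = (2 × 65,200 × $282 / $30.6)^½ ≈ 1,096.23 → Q = 1,096
Orders per year = D/Q = 65,200 / 1,096 = 59.489

59.49 orders per year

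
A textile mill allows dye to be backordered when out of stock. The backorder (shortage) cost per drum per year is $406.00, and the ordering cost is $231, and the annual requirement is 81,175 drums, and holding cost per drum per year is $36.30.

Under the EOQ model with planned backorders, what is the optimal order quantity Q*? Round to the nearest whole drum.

1,061 drums

Basic EOQ = √(2·81,175·231/36.3) = 1,016.433
Backorder adjustment √((H+b)/b) = √((36.3+406)/406) = 1.0437
Q* = 1,016.433 × 1.0437 ≈ 1,060.90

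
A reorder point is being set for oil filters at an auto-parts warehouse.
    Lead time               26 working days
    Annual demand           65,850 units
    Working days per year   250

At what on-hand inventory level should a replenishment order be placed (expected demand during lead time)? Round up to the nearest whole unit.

6,849 units

Daily demand d = 65,850 / 250 = 263.400 units/day
Demand during lead time = 263.400 × 26 = 6,848.40
Reorder point = 6,848.40 → round up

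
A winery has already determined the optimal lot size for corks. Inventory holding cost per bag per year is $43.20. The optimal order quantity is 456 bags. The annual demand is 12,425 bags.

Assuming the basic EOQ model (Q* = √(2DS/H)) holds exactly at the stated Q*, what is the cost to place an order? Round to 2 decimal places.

$361.48

Since Q* = (2DS/H)^½, squaring gives Q*²·H = 2DS.
S = Q²H / (2D) = 456² × 43.2 / (2 × 12,425) = 361.4823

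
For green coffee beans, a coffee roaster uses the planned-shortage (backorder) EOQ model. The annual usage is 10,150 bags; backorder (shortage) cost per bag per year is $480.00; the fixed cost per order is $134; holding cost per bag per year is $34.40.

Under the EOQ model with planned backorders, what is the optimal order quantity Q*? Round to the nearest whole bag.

Basic EOQ = √(2·10,150·134/34.4) = 281.204
Backorder adjustment √((H+b)/b) = √((34.4+480)/480) = 1.0352
Q* = 281.204 × 1.0352 ≈ 291.11

291 bags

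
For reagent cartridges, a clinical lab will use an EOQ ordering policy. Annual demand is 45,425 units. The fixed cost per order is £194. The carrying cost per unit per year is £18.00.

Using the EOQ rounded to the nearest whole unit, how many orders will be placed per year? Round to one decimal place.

45.9 orders per year

Q* = √(2·D·S / H) = √(2·45,425·194 / 18) = √979,161.1 ≈ 989.53 → Q = 990
Orders per year = D/Q = 45,425 / 990 = 45.884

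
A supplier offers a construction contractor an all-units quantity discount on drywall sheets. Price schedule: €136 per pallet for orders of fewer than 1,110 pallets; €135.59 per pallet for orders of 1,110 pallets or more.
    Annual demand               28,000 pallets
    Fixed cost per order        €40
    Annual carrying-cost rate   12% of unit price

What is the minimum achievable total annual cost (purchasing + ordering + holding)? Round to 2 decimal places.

€3,806,559.30

H₁ = 12%×€136 = €16.3200;  H₂ = 12%×€135.59 = €16.2708
EOQ₁ = √(2×28,000×40/16.3200) = 370.48  (< 1,110, feasible at tier 1)
EOQ₂ = √(2×28,000×40/16.2708) = 371.04  (< 1,110 → use Q = 1,110 at tier-2 price)
TC(tier 1 (EOQ₁), Q≈370.5) = €3,814,046.22
TC(tier 2, Q≈1,110.0) = €3,806,559.30
Minimum at tier 2: €3,806,559.30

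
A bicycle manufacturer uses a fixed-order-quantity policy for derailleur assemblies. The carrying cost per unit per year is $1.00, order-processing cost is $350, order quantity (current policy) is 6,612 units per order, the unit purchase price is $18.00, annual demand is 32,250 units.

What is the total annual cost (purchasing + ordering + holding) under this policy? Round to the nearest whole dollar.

$585,513

Ordering: D/Q × S = 32,250/6,612 × $350 = $1,707.12
Holding:  Q/2 × H = 6,612/2 × $1 = $3,306.00
Purchase cost = D·C = 32,250 × 18 = $580,500.00
Total = $1,707.12 + $3,306.00 + $580,500.00 = $585,513.12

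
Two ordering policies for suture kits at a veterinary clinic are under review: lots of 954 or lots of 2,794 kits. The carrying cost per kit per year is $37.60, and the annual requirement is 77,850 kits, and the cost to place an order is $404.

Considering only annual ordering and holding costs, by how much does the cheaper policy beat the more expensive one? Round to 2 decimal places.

$12,880.84

For each Q, cost = (D/Q)·S + (Q/2)·H.
TC(954) = (77,850/954)×404 + (954/2)×37.6 = $50,903.12
TC(2,794) = (77,850/2,794)×404 + (2,794/2)×37.6 = $63,783.96
|ΔTC| = |$50,903.12 − $63,783.96| = $12,880.84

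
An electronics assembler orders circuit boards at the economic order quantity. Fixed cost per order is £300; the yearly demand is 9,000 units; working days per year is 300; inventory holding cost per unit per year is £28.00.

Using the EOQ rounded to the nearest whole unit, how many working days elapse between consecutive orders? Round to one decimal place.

Optimal lot size Q* = (2 × 9,000 × £300 / £28)^½ ≈ 439.16 → Q = 439 units
T = Q/D × 300 days = 439/9,000 × 300 = 14.633 days

14.6 days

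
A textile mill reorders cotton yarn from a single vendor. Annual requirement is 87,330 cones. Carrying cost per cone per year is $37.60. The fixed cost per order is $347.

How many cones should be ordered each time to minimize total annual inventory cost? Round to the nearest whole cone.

Q* = √(2·D·S / H) = √(2·87,330·347 / 37.6) = √1,611,888.8 ≈ 1,269.60

1,270 cones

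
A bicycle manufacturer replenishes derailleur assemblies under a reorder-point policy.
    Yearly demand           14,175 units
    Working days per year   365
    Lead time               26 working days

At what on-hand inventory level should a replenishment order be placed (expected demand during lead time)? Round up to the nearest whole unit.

Daily demand d = 14,175 / 365 = 38.836 units/day
Demand during lead time = 38.836 × 26 = 1,009.73
Reorder point = 1,009.73 → round up

1,010 units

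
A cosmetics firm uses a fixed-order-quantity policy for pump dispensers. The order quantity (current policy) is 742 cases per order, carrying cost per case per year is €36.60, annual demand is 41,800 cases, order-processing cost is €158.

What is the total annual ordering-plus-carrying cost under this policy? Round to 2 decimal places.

€22,479.41

Annual ordering cost = (D/Q)·S = (41,800/742) × 158 = €8,900.81
Annual holding cost  = (Q/2)·H = (742/2) × 36.6 = €13,578.60
Total = €8,900.81 + €13,578.60 = €22,479.41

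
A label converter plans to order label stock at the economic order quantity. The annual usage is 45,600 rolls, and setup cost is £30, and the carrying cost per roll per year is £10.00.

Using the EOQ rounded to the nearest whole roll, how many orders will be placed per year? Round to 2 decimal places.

Optimal lot size Q* = (2 × 45,600 × £30 / £10)^½ ≈ 523.07 → Q = 523
N = D/Q = 45,600/523 ≈ 87.189 orders/yr

87.19 orders per year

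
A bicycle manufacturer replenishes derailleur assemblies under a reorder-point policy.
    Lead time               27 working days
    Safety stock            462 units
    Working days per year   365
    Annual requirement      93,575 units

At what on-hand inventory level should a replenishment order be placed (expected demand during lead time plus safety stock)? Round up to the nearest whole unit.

7,384 units

Daily demand d = 93,575 / 365 = 256.370 units/day
Demand during lead time = 256.370 × 27 = 6,921.99
Reorder point = 6,921.99 + 462 = 7,383.99 → round up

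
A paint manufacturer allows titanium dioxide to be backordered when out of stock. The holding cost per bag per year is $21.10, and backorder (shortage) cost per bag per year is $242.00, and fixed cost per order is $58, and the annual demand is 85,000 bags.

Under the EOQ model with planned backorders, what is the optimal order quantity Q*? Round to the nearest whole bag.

713 bags

Q* = √(2DS/H) · √((H + b)/b)
   = √(2 × 85,000 × 58 / 21.1) · √((21.1 + 242) / 242)
   = 683.592 × 1.0427 ≈ 712.77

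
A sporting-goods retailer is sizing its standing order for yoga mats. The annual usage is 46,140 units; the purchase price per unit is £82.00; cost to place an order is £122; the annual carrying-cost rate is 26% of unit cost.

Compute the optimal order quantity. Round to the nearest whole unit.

H = i·C = 0.26 × £82 = £21.3200 per unit-year
Q* = √(2·D·S / H) = √(2·46,140·122 / 21.32) = √528,056.3 ≈ 726.67

727 units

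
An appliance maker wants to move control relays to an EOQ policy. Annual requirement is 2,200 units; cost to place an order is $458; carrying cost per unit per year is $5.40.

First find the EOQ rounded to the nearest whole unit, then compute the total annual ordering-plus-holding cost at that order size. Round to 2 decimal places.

2DS/H = 2·2,200·458/5.4 = 373,185.19
EOQ = √373,185.19 ≈ 610.89 → Q = 611 units
Orders/yr = 2,200/611 = 3.601; ordering cost = 3.601 × $458 = $1,649.10
Average inventory = 611/2 = 305.5; holding cost = 305.5 × $5.4 = $1,649.70
Total = $1,649.10 + $1,649.70 = $3,298.80

$3,298.80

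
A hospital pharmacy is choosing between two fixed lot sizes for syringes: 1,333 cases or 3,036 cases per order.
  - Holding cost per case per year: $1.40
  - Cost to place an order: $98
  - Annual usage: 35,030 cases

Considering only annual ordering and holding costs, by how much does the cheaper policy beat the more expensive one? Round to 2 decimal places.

Annual cost at Q: ordering D·S/Q plus holding Q·H/2.
TC(1,333) = (35,030/1,333)×98 + (1,333/2)×1.4 = $3,508.45
TC(3,036) = (35,030/3,036)×98 + (3,036/2)×1.4 = $3,255.94
Cheaper: Q = 3,036.  Difference = $252.50

$252.50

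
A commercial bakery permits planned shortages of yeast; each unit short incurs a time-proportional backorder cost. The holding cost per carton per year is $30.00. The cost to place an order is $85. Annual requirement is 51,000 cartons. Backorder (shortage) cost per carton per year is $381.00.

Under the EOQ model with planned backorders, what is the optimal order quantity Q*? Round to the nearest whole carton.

558 cartons

Q* = √(2DS/H) · √((H + b)/b)
   = √(2 × 51,000 × 85 / 30) · √((30 + 381) / 381)
   = 537.587 × 1.0386 ≈ 558.35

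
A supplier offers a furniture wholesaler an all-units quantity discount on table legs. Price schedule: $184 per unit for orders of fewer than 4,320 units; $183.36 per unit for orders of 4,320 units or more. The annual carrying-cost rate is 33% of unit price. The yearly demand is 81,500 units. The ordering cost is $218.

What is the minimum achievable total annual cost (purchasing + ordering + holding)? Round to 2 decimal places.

$15,042,450.24

H₁ = 33%×$184 = $60.7200;  H₂ = 33%×$183.36 = $60.5088
EOQ₁ = √(2×81,500×218/60.7200) = 764.99  (< 4,320, feasible at tier 1)
EOQ₂ = √(2×81,500×218/60.5088) = 766.32  (< 4,320 → use Q = 4,320 at tier-2 price)
TC(tier 1 (EOQ₁), Q≈765.0) = $15,042,450.24
TC(tier 2, Q≈4,320.0) = $15,078,651.74
Minimum at tier 1 (EOQ₁): $15,042,450.24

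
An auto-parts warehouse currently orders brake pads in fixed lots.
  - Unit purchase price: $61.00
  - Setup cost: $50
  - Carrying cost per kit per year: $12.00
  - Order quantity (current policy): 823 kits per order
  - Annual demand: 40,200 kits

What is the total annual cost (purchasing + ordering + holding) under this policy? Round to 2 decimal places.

Orders/yr = 40,200/823 = 48.846; ordering cost = 48.846 × $50 = $2,442.28
Average inventory = 823/2 = 411.5; holding cost = 411.5 × $12 = $4,938.00
Purchase cost = D·C = 40,200 × 61 = $2,452,200.00
Total = $2,442.28 + $4,938.00 + $2,452,200.00 = $2,459,580.28

$2,459,580.28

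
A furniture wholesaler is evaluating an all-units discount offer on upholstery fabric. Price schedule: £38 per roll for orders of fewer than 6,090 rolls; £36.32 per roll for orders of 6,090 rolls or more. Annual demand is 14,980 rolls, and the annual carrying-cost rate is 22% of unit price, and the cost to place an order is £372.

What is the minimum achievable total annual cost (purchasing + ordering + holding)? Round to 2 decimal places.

H₁ = 22%×£38 = £8.3600;  H₂ = 22%×£36.32 = £7.9904
EOQ₁ = √(2×14,980×372/8.3600) = 1,154.62  (< 6,090, feasible at tier 1)
EOQ₂ = √(2×14,980×372/7.9904) = 1,181.02  (< 6,090 → use Q = 6,090 at tier-2 price)
TC(tier 1 (EOQ₁), Q≈1,154.6) = £578,892.63
TC(tier 2, Q≈6,090.0) = £569,319.40
Minimum at tier 2: £569,319.40

£569,319.40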